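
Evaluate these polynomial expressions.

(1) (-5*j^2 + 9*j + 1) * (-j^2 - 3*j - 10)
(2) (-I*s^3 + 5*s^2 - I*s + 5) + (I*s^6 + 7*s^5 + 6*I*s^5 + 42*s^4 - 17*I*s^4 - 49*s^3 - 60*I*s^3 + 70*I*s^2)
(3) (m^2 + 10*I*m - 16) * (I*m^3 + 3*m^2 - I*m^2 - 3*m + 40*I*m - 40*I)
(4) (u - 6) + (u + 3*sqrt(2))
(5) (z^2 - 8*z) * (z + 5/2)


(1) = 5*j^4 + 6*j^3 + 22*j^2 - 93*j - 10
(2) = I*s^6 + 7*s^5 + 6*I*s^5 + 42*s^4 - 17*I*s^4 - 49*s^3 - 61*I*s^3 + 5*s^2 + 70*I*s^2 - I*s + 5
(3) = I*m^5 - 7*m^4 - I*m^4 + 7*m^3 + 54*I*m^3 - 448*m^2 - 54*I*m^2 + 448*m - 640*I*m + 640*I
(4) = 2*u - 6 + 3*sqrt(2)
(5) = z^3 - 11*z^2/2 - 20*z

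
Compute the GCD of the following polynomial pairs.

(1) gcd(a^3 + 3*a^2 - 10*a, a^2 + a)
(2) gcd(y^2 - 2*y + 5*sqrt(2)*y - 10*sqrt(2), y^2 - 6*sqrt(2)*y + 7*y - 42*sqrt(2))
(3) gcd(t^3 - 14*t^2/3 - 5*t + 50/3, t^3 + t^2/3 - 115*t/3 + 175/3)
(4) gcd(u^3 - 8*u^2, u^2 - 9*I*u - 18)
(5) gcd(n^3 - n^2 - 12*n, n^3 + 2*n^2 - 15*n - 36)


(1) = gcd(a*(a - 2)*(a + 5), a*(a + 1)) = a
(2) = 1
(3) = gcd((t - 5)*(t - 5/3)*(t + 2), (t - 5)*(t - 5/3)*(t + 7)) = t^2 - 20*t/3 + 25/3
(4) = gcd(u^2*(u - 8), (u - 6*I)*(u - 3*I)) = 1
(5) = gcd(n*(n - 4)*(n + 3), (n - 4)*(n + 3)^2) = n^2 - n - 12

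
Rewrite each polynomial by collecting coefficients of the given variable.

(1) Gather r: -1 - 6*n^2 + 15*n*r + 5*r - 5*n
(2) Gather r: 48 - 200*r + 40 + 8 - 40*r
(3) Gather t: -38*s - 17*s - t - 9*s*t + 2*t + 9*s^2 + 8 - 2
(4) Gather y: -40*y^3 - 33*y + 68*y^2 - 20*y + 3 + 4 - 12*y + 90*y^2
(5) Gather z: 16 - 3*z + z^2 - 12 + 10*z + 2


(1) = -6*n^2 - 5*n + r*(15*n + 5) - 1
(2) = 96 - 240*r
(3) = 9*s^2 - 55*s + t*(1 - 9*s) + 6
(4) = -40*y^3 + 158*y^2 - 65*y + 7
(5) = z^2 + 7*z + 6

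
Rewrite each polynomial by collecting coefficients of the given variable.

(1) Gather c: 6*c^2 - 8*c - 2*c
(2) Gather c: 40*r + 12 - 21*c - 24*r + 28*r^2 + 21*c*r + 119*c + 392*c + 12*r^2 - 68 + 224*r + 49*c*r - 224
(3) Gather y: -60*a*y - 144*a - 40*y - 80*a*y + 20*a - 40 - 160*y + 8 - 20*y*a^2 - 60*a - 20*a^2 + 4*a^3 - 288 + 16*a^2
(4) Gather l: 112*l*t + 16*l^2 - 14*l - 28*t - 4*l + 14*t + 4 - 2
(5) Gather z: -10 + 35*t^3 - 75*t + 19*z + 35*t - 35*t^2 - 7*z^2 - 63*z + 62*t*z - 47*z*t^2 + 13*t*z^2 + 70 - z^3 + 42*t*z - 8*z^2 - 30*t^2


(1) = 6*c^2 - 10*c
(2) = c*(70*r + 490) + 40*r^2 + 240*r - 280
(3) = 4*a^3 - 4*a^2 - 184*a + y*(-20*a^2 - 140*a - 200) - 320
(4) = 16*l^2 + l*(112*t - 18) - 14*t + 2
(5) = 35*t^3 - 65*t^2 - 40*t - z^3 + z^2*(13*t - 15) + z*(-47*t^2 + 104*t - 44) + 60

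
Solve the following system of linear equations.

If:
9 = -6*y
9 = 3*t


Then:
t = 3
y = -3/2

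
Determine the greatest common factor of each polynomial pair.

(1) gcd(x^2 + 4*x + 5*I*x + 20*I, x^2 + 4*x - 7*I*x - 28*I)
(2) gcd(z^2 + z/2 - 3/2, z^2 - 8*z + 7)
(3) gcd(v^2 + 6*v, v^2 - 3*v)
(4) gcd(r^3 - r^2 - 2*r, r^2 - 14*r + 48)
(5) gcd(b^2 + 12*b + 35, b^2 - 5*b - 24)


(1) = gcd((x + 4)*(x + 5*I), (x + 4)*(x - 7*I)) = x + 4
(2) = z - 1
(3) = v
(4) = gcd(r*(r - 2)*(r + 1), (r - 8)*(r - 6)) = 1
(5) = 1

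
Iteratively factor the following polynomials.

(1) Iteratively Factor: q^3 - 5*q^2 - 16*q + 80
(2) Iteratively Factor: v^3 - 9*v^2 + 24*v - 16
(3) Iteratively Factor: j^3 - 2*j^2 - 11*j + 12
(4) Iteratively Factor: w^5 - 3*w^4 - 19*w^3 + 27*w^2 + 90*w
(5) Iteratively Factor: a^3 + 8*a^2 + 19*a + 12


(1) = (q + 4)*(q^2 - 9*q + 20) = (q - 4)*(q + 4)*(q - 5)
(2) = (v - 4)*(v^2 - 5*v + 4) = (v - 4)^2*(v - 1)
(3) = (j - 4)*(j^2 + 2*j - 3) = (j - 4)*(j + 3)*(j - 1)
(4) = (w - 3)*(w^4 - 19*w^2 - 30*w) = (w - 5)*(w - 3)*(w^3 + 5*w^2 + 6*w) = w*(w - 5)*(w - 3)*(w^2 + 5*w + 6) = w*(w - 5)*(w - 3)*(w + 3)*(w + 2)
(5) = (a + 4)*(a^2 + 4*a + 3) = (a + 1)*(a + 4)*(a + 3)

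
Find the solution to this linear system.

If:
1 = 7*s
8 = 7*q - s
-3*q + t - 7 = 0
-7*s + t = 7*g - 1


Then:
g = 514/343
q = 57/49
s = 1/7
t = 514/49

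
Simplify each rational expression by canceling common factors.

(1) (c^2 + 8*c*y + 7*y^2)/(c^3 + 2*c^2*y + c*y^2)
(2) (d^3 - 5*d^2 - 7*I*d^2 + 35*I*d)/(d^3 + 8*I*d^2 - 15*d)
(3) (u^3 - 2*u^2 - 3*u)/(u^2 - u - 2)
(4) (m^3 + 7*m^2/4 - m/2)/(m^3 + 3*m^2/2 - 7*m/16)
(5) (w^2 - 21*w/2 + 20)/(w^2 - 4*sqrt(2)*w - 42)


(1) = (c + 7*y)/(c^2 + c*y)
(2) = (d^2 + d*(-5 - 7*I) + 35*I)/(d^2 + 8*I*d - 15)
(3) = (u^2 - 3*u)/(u - 2)
(4) = (4*m + 8)/(4*m + 7)
(5) = (2*w^2 - 21*w + 40)/(2*w^2 - 8*sqrt(2)*w - 84)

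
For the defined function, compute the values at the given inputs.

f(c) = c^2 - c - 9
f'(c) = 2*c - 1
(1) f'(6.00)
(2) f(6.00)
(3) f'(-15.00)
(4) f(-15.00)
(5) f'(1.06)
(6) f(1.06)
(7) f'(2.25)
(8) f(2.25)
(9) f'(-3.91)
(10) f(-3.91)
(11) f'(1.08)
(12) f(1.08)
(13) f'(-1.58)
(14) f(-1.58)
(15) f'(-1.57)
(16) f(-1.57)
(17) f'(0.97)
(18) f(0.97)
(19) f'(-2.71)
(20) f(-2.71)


(1) = 11.00
(2) = 21.00
(3) = -31.00
(4) = 231.00
(5) = 1.12
(6) = -8.94
(7) = 3.50
(8) = -6.19
(9) = -8.82
(10) = 10.20
(11) = 1.16
(12) = -8.91
(13) = -4.16
(14) = -4.92
(15) = -4.14
(16) = -4.97
(17) = 0.94
(18) = -9.03
(19) = -6.42
(20) = 1.05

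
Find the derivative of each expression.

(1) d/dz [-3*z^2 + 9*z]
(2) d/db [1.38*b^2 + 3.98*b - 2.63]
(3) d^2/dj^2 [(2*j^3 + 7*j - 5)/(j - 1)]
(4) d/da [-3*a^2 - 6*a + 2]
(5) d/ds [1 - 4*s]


(1) = 9 - 6*z
(2) = 2.76*b + 3.98
(3) = 4*(j^3 - 3*j^2 + 3*j + 1)/(j^3 - 3*j^2 + 3*j - 1)
(4) = -6*a - 6
(5) = -4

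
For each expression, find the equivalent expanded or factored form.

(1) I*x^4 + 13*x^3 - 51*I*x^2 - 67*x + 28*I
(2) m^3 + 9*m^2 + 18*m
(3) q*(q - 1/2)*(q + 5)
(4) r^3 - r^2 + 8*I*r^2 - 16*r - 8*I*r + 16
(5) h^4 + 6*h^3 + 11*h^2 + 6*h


(1) = (x - 7*I)*(x - 4*I)*(x - I)*(I*x + 1)
(2) = m*(m + 3)*(m + 6)
(3) = q^3 + 9*q^2/2 - 5*q/2
(4) = (r - 1)*(r + 4*I)^2
(5) = h*(h + 1)*(h + 2)*(h + 3)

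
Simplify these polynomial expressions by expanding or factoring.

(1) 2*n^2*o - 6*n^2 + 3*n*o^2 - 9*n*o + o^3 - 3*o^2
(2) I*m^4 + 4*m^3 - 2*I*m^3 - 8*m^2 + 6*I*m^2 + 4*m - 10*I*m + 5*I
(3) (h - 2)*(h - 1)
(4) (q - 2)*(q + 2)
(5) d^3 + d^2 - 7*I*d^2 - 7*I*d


(1) = (n + o)*(2*n + o)*(o - 3)
(2) = (m - 1)*(m - 5*I)*(m + I)*(I*m - I)
(3) = h^2 - 3*h + 2
(4) = q^2 - 4
(5) = d*(d + 1)*(d - 7*I)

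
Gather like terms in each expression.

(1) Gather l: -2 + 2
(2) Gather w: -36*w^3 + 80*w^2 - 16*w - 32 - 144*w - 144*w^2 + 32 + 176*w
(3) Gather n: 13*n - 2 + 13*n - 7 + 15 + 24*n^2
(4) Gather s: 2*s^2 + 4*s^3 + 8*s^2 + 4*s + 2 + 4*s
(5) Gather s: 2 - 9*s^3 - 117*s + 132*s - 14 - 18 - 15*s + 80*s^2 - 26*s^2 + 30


(1) = 0
(2) = -36*w^3 - 64*w^2 + 16*w
(3) = 24*n^2 + 26*n + 6
(4) = 4*s^3 + 10*s^2 + 8*s + 2
(5) = -9*s^3 + 54*s^2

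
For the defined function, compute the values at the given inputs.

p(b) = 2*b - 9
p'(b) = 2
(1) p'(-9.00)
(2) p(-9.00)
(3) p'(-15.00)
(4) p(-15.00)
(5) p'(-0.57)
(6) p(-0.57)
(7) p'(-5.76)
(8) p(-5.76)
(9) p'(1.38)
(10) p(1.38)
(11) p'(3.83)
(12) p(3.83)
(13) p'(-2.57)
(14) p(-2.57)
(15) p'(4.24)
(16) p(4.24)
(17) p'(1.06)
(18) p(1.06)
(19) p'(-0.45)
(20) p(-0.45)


(1) = 2.00
(2) = -27.00
(3) = 2.00
(4) = -39.00
(5) = 2.00
(6) = -10.14
(7) = 2.00
(8) = -20.52
(9) = 2.00
(10) = -6.24
(11) = 2.00
(12) = -1.34
(13) = 2.00
(14) = -14.14
(15) = 2.00
(16) = -0.52
(17) = 2.00
(18) = -6.88
(19) = 2.00
(20) = -9.90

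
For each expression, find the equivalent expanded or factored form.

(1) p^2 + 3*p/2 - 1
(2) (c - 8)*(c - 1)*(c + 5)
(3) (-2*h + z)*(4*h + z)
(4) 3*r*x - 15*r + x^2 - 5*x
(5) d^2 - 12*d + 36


(1) = (p - 1/2)*(p + 2)
(2) = c^3 - 4*c^2 - 37*c + 40
(3) = -8*h^2 + 2*h*z + z^2
(4) = (3*r + x)*(x - 5)
(5) = (d - 6)^2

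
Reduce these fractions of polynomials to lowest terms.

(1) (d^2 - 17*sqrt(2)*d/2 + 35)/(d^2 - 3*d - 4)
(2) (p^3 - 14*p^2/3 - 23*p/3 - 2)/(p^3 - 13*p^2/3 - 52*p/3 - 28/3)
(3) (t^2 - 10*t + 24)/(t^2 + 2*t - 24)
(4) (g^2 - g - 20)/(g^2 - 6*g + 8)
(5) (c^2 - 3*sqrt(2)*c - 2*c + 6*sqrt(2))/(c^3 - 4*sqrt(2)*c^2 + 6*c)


(1) = (2*d^2 - 17*sqrt(2)*d + 70)/(2*d^2 - 6*d - 8)
(2) = (3*p^3 - 14*p^2 - 23*p - 6)/(3*p^3 - 13*p^2 - 52*p - 28)
(3) = (t - 6)/(t + 6)
(4) = (g^2 - g - 20)/(g^2 - 6*g + 8)
(5) = (c - 2)/(c^2 - sqrt(2)*c)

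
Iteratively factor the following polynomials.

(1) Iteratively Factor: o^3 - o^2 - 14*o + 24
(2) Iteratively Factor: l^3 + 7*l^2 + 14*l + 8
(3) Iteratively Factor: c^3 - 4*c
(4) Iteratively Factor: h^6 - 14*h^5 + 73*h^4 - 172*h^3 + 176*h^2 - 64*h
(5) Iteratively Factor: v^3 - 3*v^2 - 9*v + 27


(1) = (o + 4)*(o^2 - 5*o + 6) = (o - 2)*(o + 4)*(o - 3)
(2) = (l + 2)*(l^2 + 5*l + 4) = (l + 1)*(l + 2)*(l + 4)
(3) = (c + 2)*(c^2 - 2*c) = c*(c + 2)*(c - 2)
(4) = (h - 4)*(h^5 - 10*h^4 + 33*h^3 - 40*h^2 + 16*h) = h*(h - 4)*(h^4 - 10*h^3 + 33*h^2 - 40*h + 16) = h*(h - 4)*(h - 1)*(h^3 - 9*h^2 + 24*h - 16) = h*(h - 4)*(h - 1)^2*(h^2 - 8*h + 16) = h*(h - 4)^2*(h - 1)^2*(h - 4)
(5) = (v + 3)*(v^2 - 6*v + 9) = (v - 3)*(v + 3)*(v - 3)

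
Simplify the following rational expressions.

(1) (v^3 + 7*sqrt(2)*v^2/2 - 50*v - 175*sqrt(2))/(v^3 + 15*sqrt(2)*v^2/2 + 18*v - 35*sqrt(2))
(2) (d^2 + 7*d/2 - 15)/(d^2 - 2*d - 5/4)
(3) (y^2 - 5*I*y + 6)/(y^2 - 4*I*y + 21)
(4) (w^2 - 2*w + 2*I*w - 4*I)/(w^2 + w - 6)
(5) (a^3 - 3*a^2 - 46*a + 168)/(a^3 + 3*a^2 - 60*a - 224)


(1) = (4*v - 20*sqrt(2))/(4*v - 4*sqrt(2))
(2) = (2*d + 12)/(2*d + 1)
(3) = (y^2 - 5*I*y + 6)/(y^2 - 4*I*y + 21)
(4) = (w + 2*I)/(w + 3)
(5) = (a^2 - 10*a + 24)/(a^2 - 4*a - 32)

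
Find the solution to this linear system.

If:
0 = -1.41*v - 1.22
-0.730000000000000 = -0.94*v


Then:
No Solution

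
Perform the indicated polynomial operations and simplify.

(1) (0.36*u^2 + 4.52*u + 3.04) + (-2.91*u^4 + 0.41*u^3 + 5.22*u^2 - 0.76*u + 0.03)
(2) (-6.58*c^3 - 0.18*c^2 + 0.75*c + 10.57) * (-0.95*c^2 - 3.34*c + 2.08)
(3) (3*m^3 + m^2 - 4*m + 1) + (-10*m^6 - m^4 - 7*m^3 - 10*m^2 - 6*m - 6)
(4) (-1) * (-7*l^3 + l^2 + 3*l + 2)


(1) = -2.91*u^4 + 0.41*u^3 + 5.58*u^2 + 3.76*u + 3.07
(2) = 6.251*c^5 + 22.1482*c^4 - 13.7977*c^3 - 12.9209*c^2 - 33.7438*c + 21.9856
(3) = -10*m^6 - m^4 - 4*m^3 - 9*m^2 - 10*m - 5
(4) = 7*l^3 - l^2 - 3*l - 2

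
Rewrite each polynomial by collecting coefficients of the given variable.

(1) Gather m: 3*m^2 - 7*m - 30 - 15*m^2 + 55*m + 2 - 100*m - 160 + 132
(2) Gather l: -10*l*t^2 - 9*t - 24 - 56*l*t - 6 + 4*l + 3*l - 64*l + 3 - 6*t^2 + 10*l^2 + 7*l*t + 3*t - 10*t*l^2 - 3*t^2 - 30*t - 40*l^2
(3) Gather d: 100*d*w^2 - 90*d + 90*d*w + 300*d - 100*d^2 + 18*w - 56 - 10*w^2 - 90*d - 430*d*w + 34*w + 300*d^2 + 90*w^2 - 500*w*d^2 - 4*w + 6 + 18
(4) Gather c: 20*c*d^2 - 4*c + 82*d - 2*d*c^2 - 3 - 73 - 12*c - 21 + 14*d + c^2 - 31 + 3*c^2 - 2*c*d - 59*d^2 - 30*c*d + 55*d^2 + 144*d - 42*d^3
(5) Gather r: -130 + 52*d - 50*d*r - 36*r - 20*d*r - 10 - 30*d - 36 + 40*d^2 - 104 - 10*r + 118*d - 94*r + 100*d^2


(1) = -12*m^2 - 52*m - 56
(2) = l^2*(-10*t - 30) + l*(-10*t^2 - 49*t - 57) - 9*t^2 - 36*t - 27
(3) = d^2*(200 - 500*w) + d*(100*w^2 - 340*w + 120) + 80*w^2 + 48*w - 32
(4) = c^2*(4 - 2*d) + c*(20*d^2 - 32*d - 16) - 42*d^3 - 4*d^2 + 240*d - 128
(5) = 140*d^2 + 140*d + r*(-70*d - 140) - 280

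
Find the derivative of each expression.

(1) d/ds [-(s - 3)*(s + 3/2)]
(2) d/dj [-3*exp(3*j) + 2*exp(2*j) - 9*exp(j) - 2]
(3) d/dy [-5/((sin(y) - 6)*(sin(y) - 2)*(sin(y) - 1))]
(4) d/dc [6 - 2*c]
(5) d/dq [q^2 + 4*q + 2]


(1) = 3/2 - 2*s
(2) = (-9*exp(2*j) + 4*exp(j) - 9)*exp(j)
(3) = 5*(3*sin(y)^2 - 18*sin(y) + 20)*cos(y)/((sin(y) - 6)^2*(sin(y) - 2)^2*(sin(y) - 1)^2)
(4) = -2
(5) = 2*q + 4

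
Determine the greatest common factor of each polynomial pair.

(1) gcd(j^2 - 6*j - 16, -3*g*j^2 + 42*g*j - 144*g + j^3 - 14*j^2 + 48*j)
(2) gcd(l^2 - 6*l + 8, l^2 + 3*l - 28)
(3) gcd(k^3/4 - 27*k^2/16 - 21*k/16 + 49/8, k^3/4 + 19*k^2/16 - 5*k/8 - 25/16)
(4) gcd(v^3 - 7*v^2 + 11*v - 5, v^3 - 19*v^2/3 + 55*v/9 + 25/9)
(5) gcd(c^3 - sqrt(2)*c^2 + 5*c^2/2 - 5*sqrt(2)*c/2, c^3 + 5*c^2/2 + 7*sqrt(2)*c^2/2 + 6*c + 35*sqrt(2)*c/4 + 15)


(1) = j - 8
(2) = l - 4
(3) = 1
(4) = v - 5
(5) = c + 5/2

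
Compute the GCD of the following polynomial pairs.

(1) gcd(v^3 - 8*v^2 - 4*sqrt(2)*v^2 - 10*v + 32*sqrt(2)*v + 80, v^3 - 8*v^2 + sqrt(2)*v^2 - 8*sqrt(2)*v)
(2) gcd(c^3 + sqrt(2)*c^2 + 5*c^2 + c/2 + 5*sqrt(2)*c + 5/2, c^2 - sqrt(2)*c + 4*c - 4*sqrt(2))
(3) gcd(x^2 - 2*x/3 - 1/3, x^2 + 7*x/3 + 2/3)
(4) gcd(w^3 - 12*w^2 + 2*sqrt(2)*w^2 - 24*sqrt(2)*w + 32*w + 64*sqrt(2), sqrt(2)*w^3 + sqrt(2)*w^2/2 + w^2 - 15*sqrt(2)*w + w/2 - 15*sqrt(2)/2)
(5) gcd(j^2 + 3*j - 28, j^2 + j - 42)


(1) = gcd((v - 8)*(v - 5*sqrt(2))*(v + sqrt(2)), v*(v - 8)*(v + sqrt(2))) = v^2 + v*(-8 + sqrt(2)) - 8*sqrt(2)
(2) = gcd((c + 5)*(c + sqrt(2)/2)^2, (c + 4)*(c - sqrt(2))) = 1
(3) = x + 1/3
(4) = gcd((w - 8)*(w - 4)*(w + 2*sqrt(2)), (w - 5*sqrt(2)/2)*(w + 3*sqrt(2))*(sqrt(2)*w + sqrt(2)/2)) = 1
(5) = j + 7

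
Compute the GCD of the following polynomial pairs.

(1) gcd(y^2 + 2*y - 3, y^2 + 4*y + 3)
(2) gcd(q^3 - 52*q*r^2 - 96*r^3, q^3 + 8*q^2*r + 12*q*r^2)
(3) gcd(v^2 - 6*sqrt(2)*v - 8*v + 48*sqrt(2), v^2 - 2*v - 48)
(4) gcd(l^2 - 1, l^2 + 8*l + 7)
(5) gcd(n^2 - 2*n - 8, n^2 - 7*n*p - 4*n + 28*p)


(1) = gcd((y - 1)*(y + 3), (y + 1)*(y + 3)) = y + 3
(2) = gcd((q - 8*r)*(q + 2*r)*(q + 6*r), q*(q + 2*r)*(q + 6*r)) = q^2 + 8*q*r + 12*r^2
(3) = gcd((v - 8)*(v - 6*sqrt(2)), (v - 8)*(v + 6)) = v - 8
(4) = l + 1
(5) = gcd((n - 4)*(n + 2), (n - 4)*(n - 7*p)) = n - 4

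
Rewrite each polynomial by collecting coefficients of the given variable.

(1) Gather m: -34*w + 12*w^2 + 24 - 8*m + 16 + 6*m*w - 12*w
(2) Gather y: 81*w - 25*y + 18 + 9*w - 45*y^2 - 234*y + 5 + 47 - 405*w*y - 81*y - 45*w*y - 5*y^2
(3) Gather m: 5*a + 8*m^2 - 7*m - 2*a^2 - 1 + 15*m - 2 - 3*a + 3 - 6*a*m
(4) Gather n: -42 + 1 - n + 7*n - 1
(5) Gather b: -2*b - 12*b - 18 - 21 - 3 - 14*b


(1) = m*(6*w - 8) + 12*w^2 - 46*w + 40
(2) = 90*w - 50*y^2 + y*(-450*w - 340) + 70
(3) = -2*a^2 + 2*a + 8*m^2 + m*(8 - 6*a)
(4) = 6*n - 42
(5) = -28*b - 42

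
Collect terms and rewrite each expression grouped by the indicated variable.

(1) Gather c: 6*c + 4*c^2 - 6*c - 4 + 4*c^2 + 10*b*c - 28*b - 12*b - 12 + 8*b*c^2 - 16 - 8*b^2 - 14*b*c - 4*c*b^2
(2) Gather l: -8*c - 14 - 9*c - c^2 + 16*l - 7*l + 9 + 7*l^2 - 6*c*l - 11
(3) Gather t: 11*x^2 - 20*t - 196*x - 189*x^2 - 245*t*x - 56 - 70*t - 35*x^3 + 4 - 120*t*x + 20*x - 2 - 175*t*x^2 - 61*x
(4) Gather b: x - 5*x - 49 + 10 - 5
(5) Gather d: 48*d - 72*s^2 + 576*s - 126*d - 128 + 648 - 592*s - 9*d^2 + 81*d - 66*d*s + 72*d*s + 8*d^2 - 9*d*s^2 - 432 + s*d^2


(1) = -8*b^2 - 40*b + c^2*(8*b + 8) + c*(-4*b^2 - 4*b) - 32
(2) = -c^2 - 17*c + 7*l^2 + l*(9 - 6*c) - 16
(3) = t*(-175*x^2 - 365*x - 90) - 35*x^3 - 178*x^2 - 237*x - 54
(4) = -4*x - 44
(5) = d^2*(s - 1) + d*(-9*s^2 + 6*s + 3) - 72*s^2 - 16*s + 88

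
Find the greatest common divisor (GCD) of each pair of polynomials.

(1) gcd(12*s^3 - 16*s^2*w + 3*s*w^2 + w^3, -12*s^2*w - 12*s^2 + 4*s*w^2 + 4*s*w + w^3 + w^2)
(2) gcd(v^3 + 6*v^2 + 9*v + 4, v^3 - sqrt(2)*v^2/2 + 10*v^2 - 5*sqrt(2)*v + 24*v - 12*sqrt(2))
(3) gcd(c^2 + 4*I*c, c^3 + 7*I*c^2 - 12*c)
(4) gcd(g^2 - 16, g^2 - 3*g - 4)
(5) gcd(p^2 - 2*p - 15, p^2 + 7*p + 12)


(1) = gcd((-2*s + w)*(-s + w)*(6*s + w), (-2*s + w)*(6*s + w)*(w + 1)) = 12*s^2 - 4*s*w - w^2
(2) = v + 4
(3) = c^2 + 4*I*c
(4) = gcd((g - 4)*(g + 4), (g - 4)*(g + 1)) = g - 4
(5) = p + 3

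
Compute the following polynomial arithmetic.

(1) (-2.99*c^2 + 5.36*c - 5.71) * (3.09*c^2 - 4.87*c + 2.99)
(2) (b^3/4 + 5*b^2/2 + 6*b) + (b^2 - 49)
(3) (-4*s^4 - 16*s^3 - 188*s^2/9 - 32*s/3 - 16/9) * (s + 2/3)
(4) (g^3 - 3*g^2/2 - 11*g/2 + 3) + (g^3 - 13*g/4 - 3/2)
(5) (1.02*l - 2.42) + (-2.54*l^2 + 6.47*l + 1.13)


(1) = -9.2391*c^4 + 31.1237*c^3 - 52.6872*c^2 + 43.8341*c - 17.0729
(2) = b^3/4 + 7*b^2/2 + 6*b - 49
(3) = -4*s^5 - 56*s^4/3 - 284*s^3/9 - 664*s^2/27 - 80*s/9 - 32/27
(4) = 2*g^3 - 3*g^2/2 - 35*g/4 + 3/2
(5) = -2.54*l^2 + 7.49*l - 1.29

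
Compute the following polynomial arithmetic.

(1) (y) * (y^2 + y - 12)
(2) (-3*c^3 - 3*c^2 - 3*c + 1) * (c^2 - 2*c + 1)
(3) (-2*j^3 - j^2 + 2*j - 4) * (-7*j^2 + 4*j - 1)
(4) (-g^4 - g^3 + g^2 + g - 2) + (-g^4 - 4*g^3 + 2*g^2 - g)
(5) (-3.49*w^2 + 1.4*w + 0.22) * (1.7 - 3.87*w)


(1) = y^3 + y^2 - 12*y
(2) = -3*c^5 + 3*c^4 + 4*c^2 - 5*c + 1
(3) = 14*j^5 - j^4 - 16*j^3 + 37*j^2 - 18*j + 4
(4) = -2*g^4 - 5*g^3 + 3*g^2 - 2
(5) = 13.5063*w^3 - 11.351*w^2 + 1.5286*w + 0.374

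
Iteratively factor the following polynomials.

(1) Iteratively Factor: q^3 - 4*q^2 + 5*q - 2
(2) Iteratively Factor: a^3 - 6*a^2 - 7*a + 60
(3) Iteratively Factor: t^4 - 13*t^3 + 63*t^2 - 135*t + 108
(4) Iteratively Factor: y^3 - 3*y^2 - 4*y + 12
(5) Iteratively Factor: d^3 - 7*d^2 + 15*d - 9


(1) = (q - 1)*(q^2 - 3*q + 2) = (q - 1)^2*(q - 2)
(2) = (a - 5)*(a^2 - a - 12) = (a - 5)*(a - 4)*(a + 3)
(3) = (t - 3)*(t^3 - 10*t^2 + 33*t - 36) = (t - 3)^2*(t^2 - 7*t + 12) = (t - 4)*(t - 3)^2*(t - 3)
(4) = (y - 3)*(y^2 - 4) = (y - 3)*(y - 2)*(y + 2)
(5) = (d - 3)*(d^2 - 4*d + 3) = (d - 3)^2*(d - 1)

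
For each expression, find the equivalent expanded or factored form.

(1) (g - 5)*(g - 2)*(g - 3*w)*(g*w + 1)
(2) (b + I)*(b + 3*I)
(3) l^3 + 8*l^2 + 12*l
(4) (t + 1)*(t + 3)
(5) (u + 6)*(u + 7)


(1) = g^4*w - 3*g^3*w^2 - 7*g^3*w + g^3 + 21*g^2*w^2 + 7*g^2*w - 7*g^2 - 30*g*w^2 + 21*g*w + 10*g - 30*w
(2) = b^2 + 4*I*b - 3
(3) = l*(l + 2)*(l + 6)
(4) = t^2 + 4*t + 3
(5) = u^2 + 13*u + 42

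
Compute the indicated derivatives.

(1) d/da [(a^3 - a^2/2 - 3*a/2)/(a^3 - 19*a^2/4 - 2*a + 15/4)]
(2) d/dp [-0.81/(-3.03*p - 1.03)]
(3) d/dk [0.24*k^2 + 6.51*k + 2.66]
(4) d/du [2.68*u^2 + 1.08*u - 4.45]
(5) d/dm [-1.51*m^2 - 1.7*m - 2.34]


(1) = 2*(-34*a^2 + 60*a - 45)/(16*a^4 - 184*a^3 + 649*a^2 - 690*a + 225)
(2) = -2.4543/(3.03*p + 1.03)^2
(3) = 0.48*k + 6.51
(4) = 5.36*u + 1.08
(5) = -3.02*m - 1.7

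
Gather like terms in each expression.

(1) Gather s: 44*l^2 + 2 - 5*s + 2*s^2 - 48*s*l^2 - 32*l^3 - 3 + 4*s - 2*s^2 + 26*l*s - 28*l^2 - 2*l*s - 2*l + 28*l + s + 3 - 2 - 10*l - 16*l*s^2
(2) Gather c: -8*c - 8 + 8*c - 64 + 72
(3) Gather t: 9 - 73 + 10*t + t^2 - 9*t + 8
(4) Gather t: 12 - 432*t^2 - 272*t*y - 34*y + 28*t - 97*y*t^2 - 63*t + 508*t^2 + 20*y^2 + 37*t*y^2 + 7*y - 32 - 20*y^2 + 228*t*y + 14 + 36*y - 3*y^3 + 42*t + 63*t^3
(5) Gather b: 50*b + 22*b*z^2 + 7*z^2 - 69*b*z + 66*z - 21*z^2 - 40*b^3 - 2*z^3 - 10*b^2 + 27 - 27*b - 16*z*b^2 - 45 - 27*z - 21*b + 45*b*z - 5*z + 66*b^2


(1) = -32*l^3 + 16*l^2 - 16*l*s^2 + 16*l + s*(-48*l^2 + 24*l)
(2) = 0
(3) = t^2 + t - 56
(4) = 63*t^3 + t^2*(76 - 97*y) + t*(37*y^2 - 44*y + 7) - 3*y^3 + 9*y - 6
(5) = -40*b^3 + b^2*(56 - 16*z) + b*(22*z^2 - 24*z + 2) - 2*z^3 - 14*z^2 + 34*z - 18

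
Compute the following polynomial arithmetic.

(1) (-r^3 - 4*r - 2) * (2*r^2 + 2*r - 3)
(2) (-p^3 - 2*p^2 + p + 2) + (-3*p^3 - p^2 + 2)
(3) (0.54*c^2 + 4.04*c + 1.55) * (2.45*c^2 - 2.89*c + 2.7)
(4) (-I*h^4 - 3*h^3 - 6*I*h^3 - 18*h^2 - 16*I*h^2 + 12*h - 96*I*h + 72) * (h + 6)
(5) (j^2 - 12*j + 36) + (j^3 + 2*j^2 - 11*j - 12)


(1) = -2*r^5 - 2*r^4 - 5*r^3 - 12*r^2 + 8*r + 6
(2) = -4*p^3 - 3*p^2 + p + 4
(3) = 1.323*c^4 + 8.3374*c^3 - 6.4201*c^2 + 6.4285*c + 4.185
(4) = -I*h^5 - 3*h^4 - 12*I*h^4 - 36*h^3 - 52*I*h^3 - 96*h^2 - 192*I*h^2 + 144*h - 576*I*h + 432
(5) = j^3 + 3*j^2 - 23*j + 24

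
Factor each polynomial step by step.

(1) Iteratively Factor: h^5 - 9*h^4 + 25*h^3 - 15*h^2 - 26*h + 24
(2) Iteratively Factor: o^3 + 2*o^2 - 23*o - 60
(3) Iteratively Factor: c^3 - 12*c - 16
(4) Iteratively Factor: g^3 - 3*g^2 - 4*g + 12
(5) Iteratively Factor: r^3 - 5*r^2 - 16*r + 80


(1) = (h - 1)*(h^4 - 8*h^3 + 17*h^2 + 2*h - 24) = (h - 3)*(h - 1)*(h^3 - 5*h^2 + 2*h + 8) = (h - 3)*(h - 2)*(h - 1)*(h^2 - 3*h - 4) = (h - 3)*(h - 2)*(h - 1)*(h + 1)*(h - 4)
(2) = (o + 4)*(o^2 - 2*o - 15) = (o - 5)*(o + 4)*(o + 3)
(3) = (c + 2)*(c^2 - 2*c - 8) = (c + 2)^2*(c - 4)
(4) = (g + 2)*(g^2 - 5*g + 6) = (g - 3)*(g + 2)*(g - 2)
(5) = (r + 4)*(r^2 - 9*r + 20) = (r - 4)*(r + 4)*(r - 5)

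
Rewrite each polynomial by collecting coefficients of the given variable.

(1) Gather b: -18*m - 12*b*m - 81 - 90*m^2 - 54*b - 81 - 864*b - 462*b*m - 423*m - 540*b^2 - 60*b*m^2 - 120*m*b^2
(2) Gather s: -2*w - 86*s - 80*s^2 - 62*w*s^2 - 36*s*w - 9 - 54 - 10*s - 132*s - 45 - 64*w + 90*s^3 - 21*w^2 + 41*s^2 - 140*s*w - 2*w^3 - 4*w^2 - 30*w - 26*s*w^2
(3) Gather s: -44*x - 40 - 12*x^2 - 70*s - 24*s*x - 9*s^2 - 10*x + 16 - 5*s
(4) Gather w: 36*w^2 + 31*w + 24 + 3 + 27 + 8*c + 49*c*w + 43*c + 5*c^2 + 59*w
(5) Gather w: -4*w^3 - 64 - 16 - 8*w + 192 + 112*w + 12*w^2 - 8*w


(1) = b^2*(-120*m - 540) + b*(-60*m^2 - 474*m - 918) - 90*m^2 - 441*m - 162
(2) = 90*s^3 + s^2*(-62*w - 39) + s*(-26*w^2 - 176*w - 228) - 2*w^3 - 25*w^2 - 96*w - 108
(3) = -9*s^2 + s*(-24*x - 75) - 12*x^2 - 54*x - 24
(4) = 5*c^2 + 51*c + 36*w^2 + w*(49*c + 90) + 54
(5) = -4*w^3 + 12*w^2 + 96*w + 112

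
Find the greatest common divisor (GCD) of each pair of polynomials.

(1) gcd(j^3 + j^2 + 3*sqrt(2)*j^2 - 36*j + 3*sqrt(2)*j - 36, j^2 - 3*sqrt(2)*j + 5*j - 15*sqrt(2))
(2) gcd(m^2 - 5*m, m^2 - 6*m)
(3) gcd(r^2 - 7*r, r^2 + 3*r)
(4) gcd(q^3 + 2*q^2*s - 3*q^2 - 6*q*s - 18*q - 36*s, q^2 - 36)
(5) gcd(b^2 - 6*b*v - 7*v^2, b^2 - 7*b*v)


(1) = j - 3*sqrt(2)
(2) = m
(3) = r
(4) = q - 6
(5) = -b + 7*v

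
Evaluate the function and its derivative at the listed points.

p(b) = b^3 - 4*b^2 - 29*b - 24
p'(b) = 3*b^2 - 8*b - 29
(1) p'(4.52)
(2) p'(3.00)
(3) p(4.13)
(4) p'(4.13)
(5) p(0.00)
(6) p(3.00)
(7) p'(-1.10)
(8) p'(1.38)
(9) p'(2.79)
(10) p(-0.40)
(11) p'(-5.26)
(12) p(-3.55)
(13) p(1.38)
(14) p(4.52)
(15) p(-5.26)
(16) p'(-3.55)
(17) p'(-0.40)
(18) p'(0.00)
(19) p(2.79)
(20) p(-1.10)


(1) = -3.87
(2) = -26.00
(3) = -141.55
(4) = -10.87
(5) = -24.00
(6) = -120.00
(7) = -16.57
(8) = -34.33
(9) = -27.97
(10) = -13.10
(11) = 96.08
(12) = -16.20
(13) = -69.01
(14) = -144.46
(15) = -127.66
(16) = 37.21
(17) = -25.32
(18) = -29.00
(19) = -114.33
(20) = 1.73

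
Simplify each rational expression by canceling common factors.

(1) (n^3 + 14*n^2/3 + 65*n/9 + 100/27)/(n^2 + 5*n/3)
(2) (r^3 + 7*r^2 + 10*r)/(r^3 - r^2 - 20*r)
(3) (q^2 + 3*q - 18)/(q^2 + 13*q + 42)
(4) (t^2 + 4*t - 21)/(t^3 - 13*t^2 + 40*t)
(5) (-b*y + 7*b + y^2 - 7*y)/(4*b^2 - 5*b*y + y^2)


(1) = (9*n^2 + 27*n + 20)/(9*n)
(2) = (r^2 + 7*r + 10)/(r^2 - r - 20)
(3) = (q - 3)/(q + 7)
(4) = (t^2 + 4*t - 21)/(t^3 - 13*t^2 + 40*t)
(5) = (y - 7)/(-4*b + y)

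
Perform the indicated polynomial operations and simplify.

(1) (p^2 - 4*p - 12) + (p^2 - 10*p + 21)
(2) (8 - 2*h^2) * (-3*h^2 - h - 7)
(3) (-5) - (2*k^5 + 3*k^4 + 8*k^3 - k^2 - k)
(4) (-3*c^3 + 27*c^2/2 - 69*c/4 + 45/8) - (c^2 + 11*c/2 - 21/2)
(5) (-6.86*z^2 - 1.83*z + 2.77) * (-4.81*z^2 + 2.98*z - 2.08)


(1) = 2*p^2 - 14*p + 9
(2) = 6*h^4 + 2*h^3 - 10*h^2 - 8*h - 56
(3) = -2*k^5 - 3*k^4 - 8*k^3 + k^2 + k - 5
(4) = -3*c^3 + 25*c^2/2 - 91*c/4 + 129/8
(5) = 32.9966*z^4 - 11.6405*z^3 - 4.5083*z^2 + 12.061*z - 5.7616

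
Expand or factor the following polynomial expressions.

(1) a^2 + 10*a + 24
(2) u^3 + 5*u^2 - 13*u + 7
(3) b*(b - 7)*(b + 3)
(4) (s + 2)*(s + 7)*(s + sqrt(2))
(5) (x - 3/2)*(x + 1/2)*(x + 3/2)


(1) = (a + 4)*(a + 6)
(2) = (u - 1)^2*(u + 7)
(3) = b^3 - 4*b^2 - 21*b
(4) = s^3 + sqrt(2)*s^2 + 9*s^2 + 9*sqrt(2)*s + 14*s + 14*sqrt(2)
(5) = x^3 + x^2/2 - 9*x/4 - 9/8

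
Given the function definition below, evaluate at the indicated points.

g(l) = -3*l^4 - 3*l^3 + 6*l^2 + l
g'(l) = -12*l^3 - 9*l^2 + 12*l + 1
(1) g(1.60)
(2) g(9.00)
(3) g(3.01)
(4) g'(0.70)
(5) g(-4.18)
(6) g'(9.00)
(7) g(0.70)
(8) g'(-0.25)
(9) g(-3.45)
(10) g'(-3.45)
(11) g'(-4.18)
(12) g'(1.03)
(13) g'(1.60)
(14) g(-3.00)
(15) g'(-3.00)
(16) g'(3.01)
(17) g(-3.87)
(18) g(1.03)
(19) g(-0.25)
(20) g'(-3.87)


(1) = -14.99
(2) = -21375.00
(3) = -270.70
(4) = 0.87
(5) = -596.10
(6) = -9368.00
(7) = 1.89
(8) = -2.38
(9) = -233.85
(10) = 345.24
(11) = 670.00
(12) = -9.30
(13) = -51.99
(14) = -111.00
(15) = 208.00
(16) = -371.67
(17) = -413.05
(18) = 0.74
(19) = 0.16
(20) = 515.30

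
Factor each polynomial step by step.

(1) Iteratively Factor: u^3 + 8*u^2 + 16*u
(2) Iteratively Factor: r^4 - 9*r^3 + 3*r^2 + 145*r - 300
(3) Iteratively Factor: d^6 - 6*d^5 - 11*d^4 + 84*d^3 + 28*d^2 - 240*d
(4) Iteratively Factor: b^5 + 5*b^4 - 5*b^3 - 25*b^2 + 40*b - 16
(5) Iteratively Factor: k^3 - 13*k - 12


(1) = (u + 4)*(u^2 + 4*u) = (u + 4)^2*(u)
(2) = (r + 4)*(r^3 - 13*r^2 + 55*r - 75) = (r - 5)*(r + 4)*(r^2 - 8*r + 15) = (r - 5)^2*(r + 4)*(r - 3)
(3) = (d - 4)*(d^5 - 2*d^4 - 19*d^3 + 8*d^2 + 60*d) = (d - 5)*(d - 4)*(d^4 + 3*d^3 - 4*d^2 - 12*d) = (d - 5)*(d - 4)*(d + 3)*(d^3 - 4*d) = (d - 5)*(d - 4)*(d + 2)*(d + 3)*(d^2 - 2*d) = d*(d - 5)*(d - 4)*(d + 2)*(d + 3)*(d - 2)
(4) = (b - 1)*(b^4 + 6*b^3 + b^2 - 24*b + 16) = (b - 1)^2*(b^3 + 7*b^2 + 8*b - 16) = (b - 1)^2*(b + 4)*(b^2 + 3*b - 4) = (b - 1)^2*(b + 4)^2*(b - 1)
(5) = (k - 4)*(k^2 + 4*k + 3) = (k - 4)*(k + 3)*(k + 1)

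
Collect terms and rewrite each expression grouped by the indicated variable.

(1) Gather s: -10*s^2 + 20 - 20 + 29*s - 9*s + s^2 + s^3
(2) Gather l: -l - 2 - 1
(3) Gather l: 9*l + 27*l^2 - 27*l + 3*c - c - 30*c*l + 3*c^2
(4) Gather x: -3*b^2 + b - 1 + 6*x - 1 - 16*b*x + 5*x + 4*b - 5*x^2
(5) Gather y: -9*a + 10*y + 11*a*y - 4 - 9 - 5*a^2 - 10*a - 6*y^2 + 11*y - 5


(1) = s^3 - 9*s^2 + 20*s
(2) = -l - 3
(3) = 3*c^2 + 2*c + 27*l^2 + l*(-30*c - 18)
(4) = -3*b^2 + 5*b - 5*x^2 + x*(11 - 16*b) - 2
(5) = -5*a^2 - 19*a - 6*y^2 + y*(11*a + 21) - 18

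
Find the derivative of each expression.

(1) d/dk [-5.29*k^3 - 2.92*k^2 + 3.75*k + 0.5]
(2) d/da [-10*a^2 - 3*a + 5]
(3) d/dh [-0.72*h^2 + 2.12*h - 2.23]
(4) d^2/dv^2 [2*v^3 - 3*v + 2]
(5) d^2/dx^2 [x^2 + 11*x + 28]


(1) = -15.87*k^2 - 5.84*k + 3.75
(2) = -20*a - 3
(3) = 2.12 - 1.44*h
(4) = 12*v
(5) = 2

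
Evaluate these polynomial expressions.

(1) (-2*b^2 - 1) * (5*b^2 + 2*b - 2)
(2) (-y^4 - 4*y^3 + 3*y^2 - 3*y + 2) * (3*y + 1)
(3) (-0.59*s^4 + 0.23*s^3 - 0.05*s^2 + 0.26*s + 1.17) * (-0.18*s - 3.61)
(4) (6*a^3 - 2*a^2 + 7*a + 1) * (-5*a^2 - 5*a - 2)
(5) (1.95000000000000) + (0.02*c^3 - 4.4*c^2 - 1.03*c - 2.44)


(1) = -10*b^4 - 4*b^3 - b^2 - 2*b + 2
(2) = -3*y^5 - 13*y^4 + 5*y^3 - 6*y^2 + 3*y + 2
(3) = 0.1062*s^5 + 2.0885*s^4 - 0.8213*s^3 + 0.1337*s^2 - 1.1492*s - 4.2237
(4) = -30*a^5 - 20*a^4 - 37*a^3 - 36*a^2 - 19*a - 2
(5) = 0.02*c^3 - 4.4*c^2 - 1.03*c - 0.49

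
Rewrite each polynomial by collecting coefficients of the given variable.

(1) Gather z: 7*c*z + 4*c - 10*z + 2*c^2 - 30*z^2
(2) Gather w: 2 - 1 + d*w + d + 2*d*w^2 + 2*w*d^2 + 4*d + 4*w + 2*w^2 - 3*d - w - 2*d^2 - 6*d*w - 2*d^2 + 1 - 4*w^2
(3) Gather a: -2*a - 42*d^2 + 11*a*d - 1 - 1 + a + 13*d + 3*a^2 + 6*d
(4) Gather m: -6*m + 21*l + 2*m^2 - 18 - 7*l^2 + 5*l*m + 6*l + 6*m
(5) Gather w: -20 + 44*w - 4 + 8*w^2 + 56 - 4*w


(1) = 2*c^2 + 4*c - 30*z^2 + z*(7*c - 10)
(2) = -4*d^2 + 2*d + w^2*(2*d - 2) + w*(2*d^2 - 5*d + 3) + 2
(3) = 3*a^2 + a*(11*d - 1) - 42*d^2 + 19*d - 2
(4) = -7*l^2 + 5*l*m + 27*l + 2*m^2 - 18
(5) = 8*w^2 + 40*w + 32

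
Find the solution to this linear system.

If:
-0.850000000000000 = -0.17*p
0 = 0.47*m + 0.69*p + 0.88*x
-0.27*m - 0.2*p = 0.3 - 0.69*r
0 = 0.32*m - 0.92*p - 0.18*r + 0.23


Then:
m = 18.87
p = 5.00
r = 9.27
x = -14.00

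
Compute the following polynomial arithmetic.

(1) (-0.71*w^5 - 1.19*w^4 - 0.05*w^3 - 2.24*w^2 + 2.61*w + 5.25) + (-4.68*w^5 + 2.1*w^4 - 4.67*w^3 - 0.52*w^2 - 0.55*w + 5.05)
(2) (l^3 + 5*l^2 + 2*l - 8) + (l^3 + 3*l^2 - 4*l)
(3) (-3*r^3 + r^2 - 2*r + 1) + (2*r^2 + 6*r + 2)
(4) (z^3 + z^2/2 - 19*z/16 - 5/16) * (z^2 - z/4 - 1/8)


(1) = -5.39*w^5 + 0.91*w^4 - 4.72*w^3 - 2.76*w^2 + 2.06*w + 10.3
(2) = 2*l^3 + 8*l^2 - 2*l - 8
(3) = -3*r^3 + 3*r^2 + 4*r + 3
(4) = z^5 + z^4/4 - 23*z^3/16 - 5*z^2/64 + 29*z/128 + 5/128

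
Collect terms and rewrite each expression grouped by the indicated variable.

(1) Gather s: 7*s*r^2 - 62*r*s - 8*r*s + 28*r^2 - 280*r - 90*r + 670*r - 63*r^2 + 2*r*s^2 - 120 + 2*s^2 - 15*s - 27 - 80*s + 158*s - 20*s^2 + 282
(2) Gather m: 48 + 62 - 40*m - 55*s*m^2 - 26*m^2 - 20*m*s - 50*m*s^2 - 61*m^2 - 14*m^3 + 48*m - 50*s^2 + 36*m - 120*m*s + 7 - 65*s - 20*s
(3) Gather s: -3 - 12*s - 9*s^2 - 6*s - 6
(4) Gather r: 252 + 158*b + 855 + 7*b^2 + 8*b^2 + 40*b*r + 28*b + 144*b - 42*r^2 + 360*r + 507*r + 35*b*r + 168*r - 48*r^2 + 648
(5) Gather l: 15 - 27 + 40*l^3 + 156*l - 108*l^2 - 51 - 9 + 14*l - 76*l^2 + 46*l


(1) = -35*r^2 + 300*r + s^2*(2*r - 18) + s*(7*r^2 - 70*r + 63) + 135
(2) = -14*m^3 + m^2*(-55*s - 87) + m*(-50*s^2 - 140*s + 44) - 50*s^2 - 85*s + 117
(3) = -9*s^2 - 18*s - 9
(4) = 15*b^2 + 330*b - 90*r^2 + r*(75*b + 1035) + 1755
(5) = 40*l^3 - 184*l^2 + 216*l - 72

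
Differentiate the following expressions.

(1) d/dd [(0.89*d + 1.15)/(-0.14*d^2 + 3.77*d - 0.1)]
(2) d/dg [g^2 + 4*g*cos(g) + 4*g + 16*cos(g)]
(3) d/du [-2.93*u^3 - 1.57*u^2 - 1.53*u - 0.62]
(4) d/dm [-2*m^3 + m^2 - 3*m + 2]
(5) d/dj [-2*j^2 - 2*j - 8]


(1) = (0.1246*d^2 + 0.322*d - 4.4245)/(0.0196*d^4 - 1.0556*d^3 + 14.2409*d^2 - 0.754*d + 0.01)
(2) = -4*g*sin(g) + 2*g - 16*sin(g) + 4*cos(g) + 4
(3) = -8.79*u^2 - 3.14*u - 1.53
(4) = -6*m^2 + 2*m - 3
(5) = -4*j - 2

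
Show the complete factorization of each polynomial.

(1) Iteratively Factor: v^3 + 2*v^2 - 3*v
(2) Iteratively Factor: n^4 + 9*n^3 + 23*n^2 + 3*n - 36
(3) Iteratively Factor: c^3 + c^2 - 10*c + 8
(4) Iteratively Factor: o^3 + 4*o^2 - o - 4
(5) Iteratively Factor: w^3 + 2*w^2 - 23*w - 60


(1) = (v)*(v^2 + 2*v - 3) = v*(v + 3)*(v - 1)
(2) = (n - 1)*(n^3 + 10*n^2 + 33*n + 36) = (n - 1)*(n + 4)*(n^2 + 6*n + 9) = (n - 1)*(n + 3)*(n + 4)*(n + 3)
(3) = (c - 2)*(c^2 + 3*c - 4) = (c - 2)*(c + 4)*(c - 1)
(4) = (o + 1)*(o^2 + 3*o - 4) = (o + 1)*(o + 4)*(o - 1)
(5) = (w - 5)*(w^2 + 7*w + 12) = (w - 5)*(w + 4)*(w + 3)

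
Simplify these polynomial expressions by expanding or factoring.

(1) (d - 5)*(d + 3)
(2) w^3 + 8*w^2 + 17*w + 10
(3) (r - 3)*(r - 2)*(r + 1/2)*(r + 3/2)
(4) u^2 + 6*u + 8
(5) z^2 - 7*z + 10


(1) = d^2 - 2*d - 15
(2) = (w + 1)*(w + 2)*(w + 5)
(3) = r^4 - 3*r^3 - 13*r^2/4 + 33*r/4 + 9/2
(4) = (u + 2)*(u + 4)
(5) = (z - 5)*(z - 2)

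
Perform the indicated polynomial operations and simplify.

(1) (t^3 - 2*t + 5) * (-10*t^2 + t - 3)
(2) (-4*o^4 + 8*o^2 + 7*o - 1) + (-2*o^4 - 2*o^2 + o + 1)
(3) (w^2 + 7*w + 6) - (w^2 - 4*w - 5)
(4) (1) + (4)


(1) = -10*t^5 + t^4 + 17*t^3 - 52*t^2 + 11*t - 15
(2) = -6*o^4 + 6*o^2 + 8*o
(3) = 11*w + 11
(4) = 5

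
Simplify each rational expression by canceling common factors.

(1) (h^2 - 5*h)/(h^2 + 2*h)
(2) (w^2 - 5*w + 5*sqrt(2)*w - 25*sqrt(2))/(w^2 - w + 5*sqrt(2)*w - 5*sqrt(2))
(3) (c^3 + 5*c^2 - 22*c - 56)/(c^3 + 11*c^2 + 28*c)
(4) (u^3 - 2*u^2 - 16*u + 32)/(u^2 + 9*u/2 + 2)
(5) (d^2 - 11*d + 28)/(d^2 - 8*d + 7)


(1) = (h - 5)/(h + 2)
(2) = (w - 5)/(w - 1)
(3) = (c^2 - 2*c - 8)/(c^2 + 4*c)
(4) = (2*u^2 - 12*u + 16)/(2*u + 1)
(5) = (d - 4)/(d - 1)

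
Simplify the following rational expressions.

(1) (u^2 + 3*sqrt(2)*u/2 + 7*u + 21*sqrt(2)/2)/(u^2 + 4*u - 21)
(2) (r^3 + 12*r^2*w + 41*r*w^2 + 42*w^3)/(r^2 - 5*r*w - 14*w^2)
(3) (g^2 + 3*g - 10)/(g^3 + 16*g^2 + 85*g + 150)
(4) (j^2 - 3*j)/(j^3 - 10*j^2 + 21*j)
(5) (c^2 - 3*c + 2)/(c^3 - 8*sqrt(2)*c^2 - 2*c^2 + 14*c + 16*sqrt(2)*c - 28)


(1) = (2*u + 3*sqrt(2))/(2*u - 6)
(2) = (r^2 + 10*r*w + 21*w^2)/(r - 7*w)
(3) = (g - 2)/(g^2 + 11*g + 30)
(4) = 1/(j - 7)
(5) = (c - 1)/(c^2 - 8*sqrt(2)*c + 14)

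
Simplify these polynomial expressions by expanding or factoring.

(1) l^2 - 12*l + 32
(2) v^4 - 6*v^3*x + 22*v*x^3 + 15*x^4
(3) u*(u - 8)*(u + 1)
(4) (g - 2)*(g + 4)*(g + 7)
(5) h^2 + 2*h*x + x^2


(1) = (l - 8)*(l - 4)
(2) = (v - 5*x)*(v - 3*x)*(v + x)^2
(3) = u^3 - 7*u^2 - 8*u
(4) = g^3 + 9*g^2 + 6*g - 56
(5) = (h + x)^2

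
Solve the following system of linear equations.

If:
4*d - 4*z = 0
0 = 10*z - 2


Then:
d = 1/5
z = 1/5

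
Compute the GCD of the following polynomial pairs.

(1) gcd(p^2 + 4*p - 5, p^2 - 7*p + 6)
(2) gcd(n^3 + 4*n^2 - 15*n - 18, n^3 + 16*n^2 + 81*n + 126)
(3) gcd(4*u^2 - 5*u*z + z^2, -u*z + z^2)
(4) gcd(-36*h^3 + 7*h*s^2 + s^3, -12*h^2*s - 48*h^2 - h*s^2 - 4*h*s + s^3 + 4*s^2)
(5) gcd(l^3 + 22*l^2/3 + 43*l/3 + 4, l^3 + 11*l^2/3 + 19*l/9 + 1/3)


(1) = gcd((p - 1)*(p + 5), (p - 6)*(p - 1)) = p - 1
(2) = n + 6
(3) = gcd((-4*u + z)*(-u + z), z*(-u + z)) = -u + z
(4) = gcd((-2*h + s)*(3*h + s)*(6*h + s), (-4*h + s)*(3*h + s)*(s + 4)) = 3*h + s
(5) = l^2 + 10*l/3 + 1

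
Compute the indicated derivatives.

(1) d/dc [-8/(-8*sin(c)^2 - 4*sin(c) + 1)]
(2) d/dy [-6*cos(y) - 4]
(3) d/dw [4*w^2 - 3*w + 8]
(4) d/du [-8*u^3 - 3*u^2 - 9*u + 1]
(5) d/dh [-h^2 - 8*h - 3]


(1) = -32*(4*sin(c) + 1)*cos(c)/(8*sin(c)^2 + 4*sin(c) - 1)^2
(2) = 6*sin(y)
(3) = 8*w - 3
(4) = -24*u^2 - 6*u - 9
(5) = -2*h - 8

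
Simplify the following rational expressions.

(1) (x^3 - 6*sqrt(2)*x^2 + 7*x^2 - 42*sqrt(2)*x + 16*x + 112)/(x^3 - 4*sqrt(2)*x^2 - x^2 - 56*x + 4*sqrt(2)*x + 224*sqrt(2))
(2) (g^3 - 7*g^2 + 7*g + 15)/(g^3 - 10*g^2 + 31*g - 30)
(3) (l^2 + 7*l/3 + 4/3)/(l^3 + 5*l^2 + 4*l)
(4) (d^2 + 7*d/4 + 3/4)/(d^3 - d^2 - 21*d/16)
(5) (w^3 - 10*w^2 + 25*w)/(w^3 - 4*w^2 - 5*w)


(1) = (x - 2*sqrt(2))/(x - 8)
(2) = (g + 1)/(g - 2)
(3) = (3*l + 4)/(3*l^2 + 12*l)
(4) = (4*d + 4)/(4*d^2 - 7*d)
(5) = (w - 5)/(w + 1)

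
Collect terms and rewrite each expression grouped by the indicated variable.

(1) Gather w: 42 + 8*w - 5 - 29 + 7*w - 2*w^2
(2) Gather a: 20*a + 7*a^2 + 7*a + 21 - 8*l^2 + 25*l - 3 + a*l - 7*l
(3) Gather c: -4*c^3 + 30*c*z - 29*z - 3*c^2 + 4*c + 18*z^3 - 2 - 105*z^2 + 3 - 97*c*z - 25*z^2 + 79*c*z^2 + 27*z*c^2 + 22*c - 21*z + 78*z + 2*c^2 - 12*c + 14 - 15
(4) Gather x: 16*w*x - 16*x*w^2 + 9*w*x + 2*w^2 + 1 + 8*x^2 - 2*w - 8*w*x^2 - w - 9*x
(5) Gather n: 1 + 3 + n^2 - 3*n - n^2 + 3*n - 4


(1) = -2*w^2 + 15*w + 8
(2) = 7*a^2 + a*(l + 27) - 8*l^2 + 18*l + 18
(3) = -4*c^3 + c^2*(27*z - 1) + c*(79*z^2 - 67*z + 14) + 18*z^3 - 130*z^2 + 28*z
(4) = 2*w^2 - 3*w + x^2*(8 - 8*w) + x*(-16*w^2 + 25*w - 9) + 1
(5) = 0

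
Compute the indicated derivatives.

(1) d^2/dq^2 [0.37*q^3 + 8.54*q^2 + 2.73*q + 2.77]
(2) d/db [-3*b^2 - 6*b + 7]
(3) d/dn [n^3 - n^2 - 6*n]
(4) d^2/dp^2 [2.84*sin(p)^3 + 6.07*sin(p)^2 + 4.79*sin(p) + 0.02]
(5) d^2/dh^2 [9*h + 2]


(1) = 2.22*q + 17.08
(2) = -6*b - 6
(3) = 3*n^2 - 2*n - 6
(4) = -6.92*sin(p) + 6.39*sin(3*p) + 12.14*cos(2*p)
(5) = 0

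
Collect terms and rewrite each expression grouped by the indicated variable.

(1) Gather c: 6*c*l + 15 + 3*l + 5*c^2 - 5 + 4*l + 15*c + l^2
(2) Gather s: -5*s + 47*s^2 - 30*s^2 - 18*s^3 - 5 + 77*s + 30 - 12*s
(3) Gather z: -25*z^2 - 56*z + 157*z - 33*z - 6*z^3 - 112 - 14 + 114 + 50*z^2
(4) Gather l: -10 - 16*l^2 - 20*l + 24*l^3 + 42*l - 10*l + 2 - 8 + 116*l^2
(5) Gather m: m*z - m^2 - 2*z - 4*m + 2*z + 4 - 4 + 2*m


(1) = 5*c^2 + c*(6*l + 15) + l^2 + 7*l + 10
(2) = -18*s^3 + 17*s^2 + 60*s + 25
(3) = -6*z^3 + 25*z^2 + 68*z - 12
(4) = 24*l^3 + 100*l^2 + 12*l - 16
(5) = -m^2 + m*(z - 2)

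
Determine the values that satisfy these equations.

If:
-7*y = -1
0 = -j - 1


Then:
j = -1
y = 1/7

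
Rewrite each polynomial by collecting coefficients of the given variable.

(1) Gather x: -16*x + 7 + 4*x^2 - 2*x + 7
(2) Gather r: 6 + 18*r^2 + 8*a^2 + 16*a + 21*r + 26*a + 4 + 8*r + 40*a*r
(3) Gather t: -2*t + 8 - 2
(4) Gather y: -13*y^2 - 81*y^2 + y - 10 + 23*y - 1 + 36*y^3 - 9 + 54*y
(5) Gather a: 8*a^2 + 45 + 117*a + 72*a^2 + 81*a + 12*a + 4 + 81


(1) = 4*x^2 - 18*x + 14
(2) = 8*a^2 + 42*a + 18*r^2 + r*(40*a + 29) + 10
(3) = 6 - 2*t
(4) = 36*y^3 - 94*y^2 + 78*y - 20
(5) = 80*a^2 + 210*a + 130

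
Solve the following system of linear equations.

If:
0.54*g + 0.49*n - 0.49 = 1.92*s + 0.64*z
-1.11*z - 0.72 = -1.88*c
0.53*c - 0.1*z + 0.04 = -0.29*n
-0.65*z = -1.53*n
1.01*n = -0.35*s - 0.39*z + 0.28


Then:
c = -0.04
g = 9.19
n = -0.31
s = 2.49
z = -0.72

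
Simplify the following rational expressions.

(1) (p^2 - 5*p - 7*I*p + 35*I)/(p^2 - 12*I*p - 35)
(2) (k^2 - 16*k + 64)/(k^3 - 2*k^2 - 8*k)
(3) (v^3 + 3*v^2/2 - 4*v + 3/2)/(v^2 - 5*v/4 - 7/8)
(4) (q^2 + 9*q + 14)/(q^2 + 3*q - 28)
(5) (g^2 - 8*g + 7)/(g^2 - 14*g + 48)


(1) = (p - 5)/(p - 5*I)
(2) = (k^2 - 16*k + 64)/(k^3 - 2*k^2 - 8*k)
(3) = (8*v^3 + 12*v^2 - 32*v + 12)/(8*v^2 - 10*v - 7)
(4) = (q + 2)/(q - 4)
(5) = (g^2 - 8*g + 7)/(g^2 - 14*g + 48)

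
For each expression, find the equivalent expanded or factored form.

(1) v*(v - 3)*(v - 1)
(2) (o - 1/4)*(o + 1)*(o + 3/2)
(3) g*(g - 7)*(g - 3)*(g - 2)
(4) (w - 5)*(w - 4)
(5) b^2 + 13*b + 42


(1) = v^3 - 4*v^2 + 3*v
(2) = o^3 + 9*o^2/4 + 7*o/8 - 3/8
(3) = g^4 - 12*g^3 + 41*g^2 - 42*g
(4) = w^2 - 9*w + 20
(5) = (b + 6)*(b + 7)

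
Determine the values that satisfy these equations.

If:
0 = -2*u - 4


Then:
u = -2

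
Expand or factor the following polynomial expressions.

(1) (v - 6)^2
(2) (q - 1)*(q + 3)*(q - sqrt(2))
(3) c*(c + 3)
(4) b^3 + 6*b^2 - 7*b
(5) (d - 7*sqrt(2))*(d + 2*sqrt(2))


(1) = v^2 - 12*v + 36
(2) = q^3 - sqrt(2)*q^2 + 2*q^2 - 3*q - 2*sqrt(2)*q + 3*sqrt(2)
(3) = c^2 + 3*c
(4) = b*(b - 1)*(b + 7)
(5) = d^2 - 5*sqrt(2)*d - 28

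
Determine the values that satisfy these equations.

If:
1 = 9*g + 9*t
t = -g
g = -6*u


Then:
No Solution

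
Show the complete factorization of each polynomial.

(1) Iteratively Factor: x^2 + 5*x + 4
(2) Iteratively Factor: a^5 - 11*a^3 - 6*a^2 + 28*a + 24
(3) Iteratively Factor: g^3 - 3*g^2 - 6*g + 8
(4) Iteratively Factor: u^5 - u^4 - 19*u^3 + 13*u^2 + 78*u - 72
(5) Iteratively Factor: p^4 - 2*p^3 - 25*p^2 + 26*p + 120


(1) = (x + 4)*(x + 1)
(2) = (a - 2)*(a^4 + 2*a^3 - 7*a^2 - 20*a - 12) = (a - 3)*(a - 2)*(a^3 + 5*a^2 + 8*a + 4) = (a - 3)*(a - 2)*(a + 2)*(a^2 + 3*a + 2) = (a - 3)*(a - 2)*(a + 1)*(a + 2)*(a + 2)
(3) = (g + 2)*(g^2 - 5*g + 4) = (g - 1)*(g + 2)*(g - 4)
(4) = (u + 3)*(u^4 - 4*u^3 - 7*u^2 + 34*u - 24) = (u - 2)*(u + 3)*(u^3 - 2*u^2 - 11*u + 12) = (u - 2)*(u - 1)*(u + 3)*(u^2 - u - 12) = (u - 4)*(u - 2)*(u - 1)*(u + 3)*(u + 3)
(5) = (p + 4)*(p^3 - 6*p^2 - p + 30) = (p - 5)*(p + 4)*(p^2 - p - 6) = (p - 5)*(p - 3)*(p + 4)*(p + 2)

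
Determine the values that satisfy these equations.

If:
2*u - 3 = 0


Then:
u = 3/2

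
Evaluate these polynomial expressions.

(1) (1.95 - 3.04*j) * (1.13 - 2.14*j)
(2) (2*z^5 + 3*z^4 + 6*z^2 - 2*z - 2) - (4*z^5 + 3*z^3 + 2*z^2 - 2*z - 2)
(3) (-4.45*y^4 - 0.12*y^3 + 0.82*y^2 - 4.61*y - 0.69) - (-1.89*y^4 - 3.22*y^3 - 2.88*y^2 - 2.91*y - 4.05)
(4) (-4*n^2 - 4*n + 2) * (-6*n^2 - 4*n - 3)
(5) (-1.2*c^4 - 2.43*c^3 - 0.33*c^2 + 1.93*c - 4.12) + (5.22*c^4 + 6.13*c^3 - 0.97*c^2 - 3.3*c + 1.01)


(1) = 6.5056*j^2 - 7.6082*j + 2.2035
(2) = -2*z^5 + 3*z^4 - 3*z^3 + 4*z^2
(3) = -2.56*y^4 + 3.1*y^3 + 3.7*y^2 - 1.7*y + 3.36
(4) = 24*n^4 + 40*n^3 + 16*n^2 + 4*n - 6
(5) = 4.02*c^4 + 3.7*c^3 - 1.3*c^2 - 1.37*c - 3.11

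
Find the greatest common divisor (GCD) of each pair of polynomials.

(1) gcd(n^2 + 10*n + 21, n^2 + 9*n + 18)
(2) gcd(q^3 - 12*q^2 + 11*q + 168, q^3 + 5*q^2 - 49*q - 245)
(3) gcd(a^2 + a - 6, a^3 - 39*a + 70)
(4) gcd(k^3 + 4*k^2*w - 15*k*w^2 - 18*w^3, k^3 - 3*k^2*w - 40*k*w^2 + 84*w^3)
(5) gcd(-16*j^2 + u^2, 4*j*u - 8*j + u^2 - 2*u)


(1) = n + 3
(2) = q - 7
(3) = gcd((a - 2)*(a + 3), (a - 5)*(a - 2)*(a + 7)) = a - 2
(4) = k + 6*w
(5) = 4*j + u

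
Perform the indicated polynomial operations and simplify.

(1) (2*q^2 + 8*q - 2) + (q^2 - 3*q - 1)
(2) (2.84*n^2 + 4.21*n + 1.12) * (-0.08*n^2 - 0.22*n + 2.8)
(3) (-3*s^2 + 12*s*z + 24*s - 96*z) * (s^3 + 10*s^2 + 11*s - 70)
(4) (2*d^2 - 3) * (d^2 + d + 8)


(1) = 3*q^2 + 5*q - 3
(2) = -0.2272*n^4 - 0.9616*n^3 + 6.9362*n^2 + 11.5416*n + 3.136
(3) = -3*s^5 + 12*s^4*z - 6*s^4 + 24*s^3*z + 207*s^3 - 828*s^2*z + 474*s^2 - 1896*s*z - 1680*s + 6720*z
(4) = 2*d^4 + 2*d^3 + 13*d^2 - 3*d - 24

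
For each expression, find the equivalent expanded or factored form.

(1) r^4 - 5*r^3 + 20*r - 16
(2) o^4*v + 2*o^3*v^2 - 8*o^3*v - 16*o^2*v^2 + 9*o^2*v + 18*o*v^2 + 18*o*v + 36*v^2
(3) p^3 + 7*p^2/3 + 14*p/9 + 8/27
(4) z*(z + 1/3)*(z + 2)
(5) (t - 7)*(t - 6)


(1) = (r - 4)*(r - 2)*(r - 1)*(r + 2)
(2) = (o - 6)*(o - 3)*(o + 2*v)*(o*v + v)
(3) = (p + 1/3)*(p + 2/3)*(p + 4/3)
(4) = z^3 + 7*z^2/3 + 2*z/3
(5) = t^2 - 13*t + 42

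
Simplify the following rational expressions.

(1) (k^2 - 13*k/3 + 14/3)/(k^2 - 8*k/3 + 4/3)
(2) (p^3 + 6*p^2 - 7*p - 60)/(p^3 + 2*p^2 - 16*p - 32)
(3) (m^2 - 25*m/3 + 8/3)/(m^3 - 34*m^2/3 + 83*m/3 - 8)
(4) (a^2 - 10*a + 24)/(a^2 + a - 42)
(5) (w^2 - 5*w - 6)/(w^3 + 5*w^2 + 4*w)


(1) = (3*k - 7)/(3*k - 2)
(2) = (p^2 + 2*p - 15)/(p^2 - 2*p - 8)
(3) = 1/(m - 3)
(4) = (a - 4)/(a + 7)
(5) = (w - 6)/(w^2 + 4*w)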